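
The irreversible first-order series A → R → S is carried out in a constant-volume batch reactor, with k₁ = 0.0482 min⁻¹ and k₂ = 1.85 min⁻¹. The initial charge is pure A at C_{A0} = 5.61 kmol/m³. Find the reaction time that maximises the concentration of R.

The intermediate peaks when r₁ = r₂, i.e. k₁e^(−k₁t) = k₂e^(−k₂t), giving t_opt = ln(k₂/k₁)/(k₂−k₁).
= ln(1.85/0.0482)/(1.85−0.0482) = ln(38.38)/1.802 = 3.648/1.802 = 2.02 min.

2.02 min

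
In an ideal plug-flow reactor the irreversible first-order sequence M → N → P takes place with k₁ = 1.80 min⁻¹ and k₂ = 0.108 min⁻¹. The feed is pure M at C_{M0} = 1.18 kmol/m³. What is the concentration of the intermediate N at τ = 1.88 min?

0.982 kmol/m³

The intermediate concentration in a first-order A→B→C sequence is C_N = k₁C_{M0}(e^(−k₁τ) − e^(−k₂τ))/(k₂−k₁).
e^(−k₁τ) = e^(−1.80×1.88) = e^(−3.384) = 0.03391; e^(−k₂τ) = e^(−0.2030) = 0.8162.
C_N = 1.80×1.18/(0.108−1.80) × (0.03391−0.8162) = (-1.255)×(-0.7823) = 0.9821 kmol/m³.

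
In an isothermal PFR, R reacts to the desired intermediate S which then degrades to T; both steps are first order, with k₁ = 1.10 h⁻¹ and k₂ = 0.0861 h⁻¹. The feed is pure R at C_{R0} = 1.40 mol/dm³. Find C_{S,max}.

1.13 mol/dm³

For a first-order series the maximum intermediate yield is C_{S,max}/C_{R0} = (k₁/k₂)^[k₂/(k₂−k₁)].
= (1.10/0.0861)^(0.0861/(0.0861−1.10)) = (12.78)^(-0.08492) = 0.8055.
C_{S,max} = 0.8055×1.40 = 1.13 mol/dm³.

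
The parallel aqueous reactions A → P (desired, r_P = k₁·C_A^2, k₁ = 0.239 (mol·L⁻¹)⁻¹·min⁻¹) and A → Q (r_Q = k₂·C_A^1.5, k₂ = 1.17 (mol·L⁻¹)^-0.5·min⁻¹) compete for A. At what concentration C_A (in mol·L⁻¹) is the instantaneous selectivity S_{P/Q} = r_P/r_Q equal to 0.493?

5.82 mol·L⁻¹

S_{P/Q} = (k₁/k₂)·C_A^0.5 ⇒ C_A = (S·k₂/k₁)^(2).
= (0.493×1.17/0.239)^(2) = (2.413)^(2) = 5.82 mol·L⁻¹.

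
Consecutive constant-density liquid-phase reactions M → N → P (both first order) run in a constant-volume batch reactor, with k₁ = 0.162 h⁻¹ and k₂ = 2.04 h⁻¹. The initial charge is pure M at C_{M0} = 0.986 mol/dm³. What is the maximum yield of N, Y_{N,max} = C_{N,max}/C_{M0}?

0.0638

At the optimum, C_{N,max}/C_{M0} = (k₁/k₂)^[k₂/(k₂−k₁)].
= (0.162/2.04)^(2.04/(2.04−0.162)) = (0.07941)^(1.086) = 0.06382.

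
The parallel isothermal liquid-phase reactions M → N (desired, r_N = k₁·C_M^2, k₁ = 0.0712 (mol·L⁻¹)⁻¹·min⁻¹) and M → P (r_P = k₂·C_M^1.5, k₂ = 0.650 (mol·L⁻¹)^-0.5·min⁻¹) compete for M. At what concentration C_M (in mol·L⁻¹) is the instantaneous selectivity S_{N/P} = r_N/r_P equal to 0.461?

17.7 mol·L⁻¹

S_{N/P} = (k₁/k₂)·C_M^0.5 ⇒ C_M = (S·k₂/k₁)^(2).
= (0.461×0.650/0.0712)^(2) = (4.209)^(2) = 17.7 mol·L⁻¹.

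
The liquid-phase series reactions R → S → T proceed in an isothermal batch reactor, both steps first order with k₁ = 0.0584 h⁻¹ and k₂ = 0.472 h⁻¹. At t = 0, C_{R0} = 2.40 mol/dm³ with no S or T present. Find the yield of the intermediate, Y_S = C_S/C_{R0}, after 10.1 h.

Solving the coupled first-order balances gives C_S(t) = [k₁/(k₂−k₁)]·C_{R0}·(e^(−k₁t) − e^(−k₂t)).
e^(−k₁t) = e^(−0.0584×10.1) = e^(−0.5898) = 0.5544; e^(−k₂t) = e^(−4.767) = 0.008504.
C_S = 0.0584×2.40/(0.472−0.0584) × (0.5544−0.008504) = 0.3389×0.5459 = 0.1850 mol/dm³.
Y_S = C_S/C_{R0} = 0.1850/2.40 = 0.0771.

0.0771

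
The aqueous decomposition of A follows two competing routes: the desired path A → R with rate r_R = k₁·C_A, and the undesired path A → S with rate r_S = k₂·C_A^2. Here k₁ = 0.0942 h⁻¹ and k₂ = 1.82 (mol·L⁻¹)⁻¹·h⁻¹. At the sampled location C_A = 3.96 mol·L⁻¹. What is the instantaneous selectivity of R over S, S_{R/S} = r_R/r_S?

S_{R/S} = r_R/r_S = (k₁·C_A)/(k₂·C_A^2) = (k₁/k₂)·C_A⁻¹.
= (0.0942×3.960) / (1.82×3.960^2) = 0.3730/28.54 = 0.0131.
The undesired path is higher order in A, so low C_A (CSTR or dilute feed) favours R.

0.0131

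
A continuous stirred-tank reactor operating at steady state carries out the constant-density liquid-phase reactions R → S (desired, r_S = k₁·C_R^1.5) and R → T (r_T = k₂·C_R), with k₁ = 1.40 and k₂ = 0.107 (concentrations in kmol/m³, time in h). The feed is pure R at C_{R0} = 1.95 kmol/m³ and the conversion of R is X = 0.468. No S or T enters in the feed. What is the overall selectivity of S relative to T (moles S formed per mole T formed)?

Exit C_R = C_{R0}(1−X) = 1.95×0.532 = 1.037 kmol/m³.
Rates in a CSTR are evaluated at the outlet concentration: r_S = 1.40×1.037^1.5 = 1.479, r_T = 0.107×1.037 = 0.1110.
Overall selectivity = C_S/C_T = r_Sτ/(r_Tτ) = r_S/r_T = 13.3.

13.3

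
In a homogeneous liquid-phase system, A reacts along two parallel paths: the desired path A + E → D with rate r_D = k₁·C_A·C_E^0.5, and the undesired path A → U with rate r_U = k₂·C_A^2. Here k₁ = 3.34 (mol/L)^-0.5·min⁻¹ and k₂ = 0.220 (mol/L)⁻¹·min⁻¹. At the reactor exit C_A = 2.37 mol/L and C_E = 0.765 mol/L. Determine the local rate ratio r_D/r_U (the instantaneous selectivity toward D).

5.60

S_{D/U} = r_D/r_U = (k₁·C_A·C_E^0.5)/(k₂·C_A^2) = (k₁/k₂)·C_A⁻¹·C_E^0.5.
= (3.34×2.370×0.7650^0.5) / (0.220×2.370^2) = 6.923/1.236 = 5.60.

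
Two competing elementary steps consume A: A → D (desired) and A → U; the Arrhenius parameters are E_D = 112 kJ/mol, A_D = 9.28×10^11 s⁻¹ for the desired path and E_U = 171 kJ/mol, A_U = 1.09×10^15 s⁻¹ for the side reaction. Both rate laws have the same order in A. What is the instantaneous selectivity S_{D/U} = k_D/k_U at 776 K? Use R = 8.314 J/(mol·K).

k_D/k_U = (A_D/A_U)·exp[−(E_D−E_U)/(RT)] = (A_D/A_U)·exp[(E_U−E_D)/(RT)].
(E_U−E_D)/(RT) = (171−112)×10³/(8.314×776) = 59000/6452 = 9.145.
k_D/k_U = (9.28×10^11/1.09×10^15)·exp(9.145) = 8.514×10^-4 × 9367 = 7.97.

7.97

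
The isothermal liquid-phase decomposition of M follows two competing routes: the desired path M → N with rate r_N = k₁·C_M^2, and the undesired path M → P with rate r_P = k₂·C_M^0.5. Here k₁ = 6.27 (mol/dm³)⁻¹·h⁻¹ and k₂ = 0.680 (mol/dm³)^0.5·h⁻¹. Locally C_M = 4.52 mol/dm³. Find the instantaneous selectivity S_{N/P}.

88.6

S_{N/P} = r_N/r_P = (k₁·C_M^2)/(k₂·C_M^0.5) = (k₁/k₂)·C_M^1.5.
= (6.27×4.520^2) / (0.680×4.520^0.5) = 128.1/1.446 = 88.6.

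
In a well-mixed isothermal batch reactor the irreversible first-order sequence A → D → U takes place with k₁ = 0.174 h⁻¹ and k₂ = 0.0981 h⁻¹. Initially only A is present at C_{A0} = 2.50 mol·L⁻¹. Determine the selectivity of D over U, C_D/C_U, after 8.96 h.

Solving the coupled first-order balances gives C_D(t) = [k₁/(k₂−k₁)]·C_{A0}·(e^(−k₁t) − e^(−k₂t)).
e^(−k₁t) = e^(−0.174×8.96) = e^(−1.559) = 0.2103; e^(−k₂t) = e^(−0.8790) = 0.4152.
C_D = 0.174×2.50/(0.0981−0.174) × (0.2103−0.4152) = (-5.731)×(-0.2049) = 1.174 mol·L⁻¹.
C_A = C_{A0}e^(−k₁t) = 0.5258 mol·L⁻¹, so C_U = C_{A0}−C_A−C_D = 0.8000 mol·L⁻¹; C_D/C_U = 1.47.

1.47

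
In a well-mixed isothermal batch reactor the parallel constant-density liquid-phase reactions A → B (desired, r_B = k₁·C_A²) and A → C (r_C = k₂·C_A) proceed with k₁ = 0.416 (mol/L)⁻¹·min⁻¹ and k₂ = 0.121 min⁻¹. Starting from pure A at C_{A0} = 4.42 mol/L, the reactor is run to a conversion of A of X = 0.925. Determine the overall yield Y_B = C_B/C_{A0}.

C_A = C_{A0}(1−X) = 0.3315 mol/L.
Along a PFR/batch, dC_C/dC_A = −r_C/(r_B+r_C) = −k₂/(k₂+k₁·C_A).
Integrating from C_{A0} to C_A: C_C = (0.121/0.416)·ln[(0.121+0.416·4.42)/(0.121+0.416·0.331)] = 0.2909·ln(1.960/0.2589) = 0.5887 mol/L.
Then C_B = (C_{A0}−C_A) − C_C = 4.088 − 0.5887 = 3.500 mol/L.
Y_B = C_B/C_{A0} = 3.500/4.42 = 0.792.

0.792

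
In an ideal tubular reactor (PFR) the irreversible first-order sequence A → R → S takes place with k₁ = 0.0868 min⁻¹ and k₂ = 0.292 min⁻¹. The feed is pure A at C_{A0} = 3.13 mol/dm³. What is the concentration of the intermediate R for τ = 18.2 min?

0.266 mol/dm³

For first-order series with pure A initially, C_R(τ) = k₁C_{A0}/(k₂−k₁)·(e^(−k₁τ) − e^(−k₂τ)).
e^(−k₁τ) = e^(−0.0868×18.2) = e^(−1.580) = 0.2060; e^(−k₂τ) = e^(−5.314) = 0.004920.
C_R = 0.0868×3.13/(0.292−0.0868) × (0.2060−0.004920) = 1.324×0.2011 = 0.2663 mol/dm³.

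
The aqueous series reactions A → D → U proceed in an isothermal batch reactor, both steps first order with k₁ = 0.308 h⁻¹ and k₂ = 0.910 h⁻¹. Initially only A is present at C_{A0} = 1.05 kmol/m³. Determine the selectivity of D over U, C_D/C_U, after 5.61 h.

The intermediate concentration in a first-order A→B→C sequence is C_D = k₁C_{A0}(e^(−k₁t) − e^(−k₂t))/(k₂−k₁).
e^(−k₁t) = e^(−0.308×5.61) = e^(−1.728) = 0.1777; e^(−k₂t) = e^(−5.105) = 0.006066.
C_D = 0.308×1.05/(0.910−0.308) × (0.1777−0.006066) = 0.5372×0.1716 = 0.09218 kmol/m³.
C_A = C_{A0}e^(−k₁t) = 0.1865 kmol/m³, so C_U = C_{A0}−C_A−C_D = 0.7713 kmol/m³; C_D/C_U = 0.120.

0.120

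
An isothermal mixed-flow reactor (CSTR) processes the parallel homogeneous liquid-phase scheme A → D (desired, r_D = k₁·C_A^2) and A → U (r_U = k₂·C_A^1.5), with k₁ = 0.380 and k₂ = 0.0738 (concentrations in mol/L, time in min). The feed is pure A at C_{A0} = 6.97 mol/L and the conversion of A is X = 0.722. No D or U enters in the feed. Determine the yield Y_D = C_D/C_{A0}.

0.634

Exit C_A = C_{A0}(1−X) = 6.97×0.278 = 1.938 mol/L.
A CSTR operates uniformly at the exit composition, giving r_D = 1.427 and r_U = 0.1991 (each k·C_A^n at C_A = 1.938).
Fraction of consumed A going to D: r_D/(r_D+r_U) = 0.8776.
C_D = 0.8776·C_{A0}·X = 0.8776×6.97×0.722 = 4.42 mol/L; Y_D = C_D/C_{A0} = 0.634.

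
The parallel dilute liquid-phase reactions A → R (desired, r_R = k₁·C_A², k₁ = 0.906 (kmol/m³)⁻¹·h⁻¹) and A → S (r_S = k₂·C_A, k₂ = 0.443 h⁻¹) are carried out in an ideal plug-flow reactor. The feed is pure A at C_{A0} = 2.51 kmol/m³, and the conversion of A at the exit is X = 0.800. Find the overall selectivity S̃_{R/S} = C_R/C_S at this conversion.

2.71

C_A = C_{A0}(1−X) = 0.5020 kmol/m³.
Along a PFR/batch, dC_S/dC_A = −r_S/(r_R+r_S) = −k₂/(k₂+k₁·C_A).
Integrating from C_{A0} to C_A: C_S = (0.443/0.906)·ln[(0.443+0.906·2.51)/(0.443+0.906·0.502)] = 0.4890·ln(2.717/0.8978) = 0.5415 kmol/m³.
Then C_R = (C_{A0}−C_A) − C_S = 2.008 − 0.5415 = 1.467 kmol/m³.
S̃_{R/S} = C_R/C_S = 1.467/0.5415 = 2.71.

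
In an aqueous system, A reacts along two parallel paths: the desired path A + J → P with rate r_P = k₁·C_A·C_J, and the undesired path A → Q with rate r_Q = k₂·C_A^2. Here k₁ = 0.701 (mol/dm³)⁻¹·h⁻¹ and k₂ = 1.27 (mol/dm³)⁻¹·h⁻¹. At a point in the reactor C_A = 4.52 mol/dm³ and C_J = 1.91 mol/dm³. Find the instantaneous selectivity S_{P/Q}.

0.233

S_{P/Q} = r_P/r_Q = (k₁·C_A·C_J)/(k₂·C_A^2) = (k₁/k₂)·C_A⁻¹·C_J.
= (0.701×4.520×1.910) / (1.27×4.520^2) = 6.052/25.95 = 0.233.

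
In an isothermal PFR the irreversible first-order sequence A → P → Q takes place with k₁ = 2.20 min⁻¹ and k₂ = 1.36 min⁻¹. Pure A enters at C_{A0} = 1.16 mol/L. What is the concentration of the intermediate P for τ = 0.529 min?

0.531 mol/L

The intermediate concentration in a first-order A→B→C sequence is C_P = k₁C_{A0}(e^(−k₁τ) − e^(−k₂τ))/(k₂−k₁).
e^(−k₁τ) = e^(−2.20×0.529) = e^(−1.164) = 0.3123; e^(−k₂τ) = e^(−0.7194) = 0.4870.
C_P = 2.20×1.16/(1.36−2.20) × (0.3123−0.4870) = (-3.038)×(-0.1747) = 0.5308 mol/L.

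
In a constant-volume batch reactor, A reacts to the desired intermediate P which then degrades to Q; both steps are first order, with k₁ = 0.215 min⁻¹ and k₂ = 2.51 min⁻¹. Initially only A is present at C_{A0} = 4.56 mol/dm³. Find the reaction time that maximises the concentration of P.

1.07 min

Setting dC_P/dt = 0 gives t_opt = ln(k₂/k₁)/(k₂−k₁).
= ln(2.51/0.215)/(2.51−0.215) = ln(11.67)/2.295 = 2.457/2.295 = 1.07 min.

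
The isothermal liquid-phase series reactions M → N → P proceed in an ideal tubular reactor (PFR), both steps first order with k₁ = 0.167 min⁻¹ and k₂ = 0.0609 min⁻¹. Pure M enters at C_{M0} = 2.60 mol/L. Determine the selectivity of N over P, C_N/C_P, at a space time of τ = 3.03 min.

The intermediate concentration in a first-order A→B→C sequence is C_N = k₁C_{M0}(e^(−k₁τ) − e^(−k₂τ))/(k₂−k₁).
e^(−k₁τ) = e^(−0.167×3.03) = e^(−0.5060) = 0.6029; e^(−k₂τ) = e^(−0.1845) = 0.8315.
C_N = 0.167×2.60/(0.0609−0.167) × (0.6029−0.8315) = (-4.092)×(-0.2286) = 0.9355 mol/L.
C_M = C_{M0}e^(−k₁τ) = 1.568 mol/L, so C_P = C_{M0}−C_M−C_N = 0.09695 mol/L; C_N/C_P = 9.65.

9.65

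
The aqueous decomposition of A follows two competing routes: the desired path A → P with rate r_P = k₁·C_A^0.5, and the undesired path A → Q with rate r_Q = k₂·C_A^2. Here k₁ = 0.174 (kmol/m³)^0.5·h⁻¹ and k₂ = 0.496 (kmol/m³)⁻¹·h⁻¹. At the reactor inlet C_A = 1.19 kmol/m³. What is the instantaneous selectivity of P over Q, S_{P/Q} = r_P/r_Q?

S_{P/Q} = r_P/r_Q = (k₁·C_A^0.5)/(k₂·C_A^2) = (k₁/k₂)·C_A^-1.5.
= (0.174×1.190^0.5) / (0.496×1.190^2) = 0.1898/0.7024 = 0.270.
The undesired path is higher order in A, so low C_A (CSTR or dilute feed) favours P.

0.270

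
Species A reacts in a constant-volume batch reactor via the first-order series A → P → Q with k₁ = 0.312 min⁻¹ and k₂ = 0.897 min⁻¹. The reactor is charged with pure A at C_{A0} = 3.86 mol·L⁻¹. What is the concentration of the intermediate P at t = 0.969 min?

0.658 mol·L⁻¹

For first-order series with pure A initially, C_P(t) = k₁C_{A0}/(k₂−k₁)·(e^(−k₁t) − e^(−k₂t)).
e^(−k₁t) = e^(−0.312×0.969) = e^(−0.3023) = 0.7391; e^(−k₂t) = e^(−0.8692) = 0.4193.
C_P = 0.312×3.86/(0.897−0.312) × (0.7391−0.4193) = 2.059×0.3198 = 0.6584 mol·L⁻¹.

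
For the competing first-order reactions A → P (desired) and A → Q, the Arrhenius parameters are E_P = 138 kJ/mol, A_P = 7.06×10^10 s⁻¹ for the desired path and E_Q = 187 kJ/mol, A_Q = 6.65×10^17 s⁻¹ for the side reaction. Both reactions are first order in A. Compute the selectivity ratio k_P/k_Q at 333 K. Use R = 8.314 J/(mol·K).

With equal orders, S_{P/Q} = k_P/k_Q = (A_P/A_Q)·exp[(E_Q−E_P)/(RT)].
(E_Q−E_P)/(RT) = (187−138)×10³/(8.314×333) = 49000/2769 = 17.70.
k_P/k_Q = (7.06×10^10/6.65×10^17)·exp(17.70) = 1.062×10^-7 × 4.858×10^7 = 5.16.

5.16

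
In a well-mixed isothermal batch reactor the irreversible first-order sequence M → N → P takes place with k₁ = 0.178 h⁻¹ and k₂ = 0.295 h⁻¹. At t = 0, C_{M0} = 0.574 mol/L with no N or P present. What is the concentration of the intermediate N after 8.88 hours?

The intermediate concentration in a first-order A→B→C sequence is C_N = k₁C_{M0}(e^(−k₁t) − e^(−k₂t))/(k₂−k₁).
e^(−k₁t) = e^(−0.178×8.88) = e^(−1.581) = 0.2058; e^(−k₂t) = e^(−2.620) = 0.07283.
C_N = 0.178×0.574/(0.295−0.178) × (0.2058−0.07283) = 0.8733×0.1330 = 0.1162 mol/L.

0.116 mol/L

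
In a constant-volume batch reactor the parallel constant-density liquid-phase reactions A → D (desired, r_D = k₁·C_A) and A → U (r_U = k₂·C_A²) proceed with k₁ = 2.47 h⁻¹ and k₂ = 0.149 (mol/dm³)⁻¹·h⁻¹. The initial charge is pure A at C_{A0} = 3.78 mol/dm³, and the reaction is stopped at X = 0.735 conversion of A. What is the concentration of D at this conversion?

C_A = C_{A0}(1−X) = 1.002 mol/dm³.
Along a PFR/batch, dC_D/dC_A = −r_D/(r_D+r_U) = −k₁/(k₁+k₂·C_A).
Integrating from C_{A0} to C_A: C_D = (2.47/0.149)·ln[(2.47+0.149·3.78)/(2.47+0.149·1.00)] = 16.58·ln(3.033/2.619) = 2.432 mol/dm³.

2.43 mol/dm³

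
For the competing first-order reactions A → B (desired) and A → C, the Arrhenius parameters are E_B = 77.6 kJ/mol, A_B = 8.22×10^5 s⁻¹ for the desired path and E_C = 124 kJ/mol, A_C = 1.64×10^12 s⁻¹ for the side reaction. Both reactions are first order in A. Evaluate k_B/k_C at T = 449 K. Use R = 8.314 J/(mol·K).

0.125

k_B/k_C = (A_B/A_C)·exp[−(E_B−E_C)/(RT)] = (A_B/A_C)·exp[(E_C−E_B)/(RT)].
(E_C−E_B)/(RT) = (124−77.6)×10³/(8.314×449) = 46400/3733 = 12.43.
k_B/k_C = (8.22×10^5/1.64×10^12)·exp(12.43) = 5.012×10^-7 × 2.501×10^5 = 0.125.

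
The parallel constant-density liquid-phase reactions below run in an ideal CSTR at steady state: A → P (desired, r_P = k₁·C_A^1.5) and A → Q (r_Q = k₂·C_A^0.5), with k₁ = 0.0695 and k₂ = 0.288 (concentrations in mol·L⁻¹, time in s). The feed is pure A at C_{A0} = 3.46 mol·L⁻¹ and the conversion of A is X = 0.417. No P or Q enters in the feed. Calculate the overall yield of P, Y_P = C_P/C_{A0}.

0.137

Exit C_A = C_{A0}(1−X) = 3.46×0.583 = 2.017 mol·L⁻¹.
Rates in a CSTR are evaluated at the outlet concentration: r_P = 0.0695×2.017^1.5 = 0.1991, r_Q = 0.288×2.017^0.5 = 0.4090.
Fraction of consumed A going to P: r_P/(r_P+r_Q) = 0.3274.
C_P = 0.3274·C_{A0}·X = 0.3274×3.46×0.417 = 0.472 mol·L⁻¹; Y_P = C_P/C_{A0} = 0.137.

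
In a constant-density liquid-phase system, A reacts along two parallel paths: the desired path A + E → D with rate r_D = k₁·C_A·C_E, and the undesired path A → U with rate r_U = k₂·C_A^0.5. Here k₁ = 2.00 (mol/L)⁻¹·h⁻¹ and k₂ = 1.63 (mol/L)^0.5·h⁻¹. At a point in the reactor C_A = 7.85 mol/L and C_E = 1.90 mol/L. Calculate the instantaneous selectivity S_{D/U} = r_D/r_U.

6.53

S_{D/U} = r_D/r_U = (k₁·C_A·C_E)/(k₂·C_A^0.5) = (k₁/k₂)·C_A^0.5·C_E.
= (2.00×7.850×1.900) / (1.63×7.850^0.5) = 29.83/4.567 = 6.53.
Since the desired path is higher order in A, keeping C_A high (PFR or concentrated feed) favours D.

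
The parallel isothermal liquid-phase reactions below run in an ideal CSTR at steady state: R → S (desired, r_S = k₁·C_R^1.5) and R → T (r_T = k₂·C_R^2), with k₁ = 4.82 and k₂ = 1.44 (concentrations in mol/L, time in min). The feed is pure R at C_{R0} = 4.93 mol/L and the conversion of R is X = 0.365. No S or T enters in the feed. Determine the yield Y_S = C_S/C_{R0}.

Exit C_R = C_{R0}(1−X) = 4.93×0.635 = 3.131 mol/L.
Rates in a CSTR are evaluated at the outlet concentration: r_S = 4.82×3.131^1.5 = 26.70, r_T = 1.44×3.131^2 = 14.11.
Fraction of consumed R going to S: r_S/(r_S+r_T) = 0.6542.
C_S = 0.6542·C_{R0}·X = 0.6542×4.93×0.365 = 1.18 mol/L; Y_S = C_S/C_{R0} = 0.239.

0.239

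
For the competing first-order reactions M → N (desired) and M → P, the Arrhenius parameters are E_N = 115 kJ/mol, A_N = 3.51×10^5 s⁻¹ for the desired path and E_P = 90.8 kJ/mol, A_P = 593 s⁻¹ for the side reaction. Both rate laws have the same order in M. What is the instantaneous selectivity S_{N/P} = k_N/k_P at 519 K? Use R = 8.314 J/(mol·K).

2.17

Since both paths have the same order in M, the concentration cancels and S_{N/P} = k_N/k_P = (A_N/A_P)·exp[(E_P−E_N)/(RT)].
(E_P−E_N)/(RT) = (90.8−115)×10³/(8.314×519) = -24200/4315 = -5.608.
k_N/k_P = (3.51×10^5/593)·exp(-5.608) = 591.9 × 0.003667 = 2.17.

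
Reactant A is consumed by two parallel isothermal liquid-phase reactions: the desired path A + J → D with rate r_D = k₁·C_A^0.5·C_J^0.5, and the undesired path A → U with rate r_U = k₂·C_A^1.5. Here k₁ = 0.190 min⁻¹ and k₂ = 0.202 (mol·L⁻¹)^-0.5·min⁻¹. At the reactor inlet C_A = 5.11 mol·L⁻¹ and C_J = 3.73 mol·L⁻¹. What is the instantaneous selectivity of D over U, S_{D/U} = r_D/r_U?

0.355

S_{D/U} = r_D/r_U = (k₁·C_A^0.5·C_J^0.5)/(k₂·C_A^1.5) = (k₁/k₂)·C_A⁻¹·C_J^0.5.
= (0.190×5.110^0.5×3.730^0.5) / (0.202×5.110^1.5) = 0.8295/2.333 = 0.355.
The undesired path is higher order in A, so low C_A (CSTR or dilute feed) favours D.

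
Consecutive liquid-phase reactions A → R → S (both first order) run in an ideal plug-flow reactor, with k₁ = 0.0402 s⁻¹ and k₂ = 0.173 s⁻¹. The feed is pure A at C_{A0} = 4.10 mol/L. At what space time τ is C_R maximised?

Setting dC_R/dτ = 0 gives τ_opt = ln(k₂/k₁)/(k₂−k₁).
= ln(0.173/0.0402)/(0.173−0.0402) = ln(4.303)/0.1328 = 1.459/0.1328 = 11.0 s.

11.0 s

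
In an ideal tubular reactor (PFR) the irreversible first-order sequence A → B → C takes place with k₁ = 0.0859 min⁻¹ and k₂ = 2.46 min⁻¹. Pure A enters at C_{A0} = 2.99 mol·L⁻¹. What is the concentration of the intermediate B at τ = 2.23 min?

0.0889 mol·L⁻¹

Solving the coupled first-order balances gives C_B(τ) = [k₁/(k₂−k₁)]·C_{A0}·(e^(−k₁τ) − e^(−k₂τ)).
e^(−k₁τ) = e^(−0.0859×2.23) = e^(−0.1916) = 0.8257; e^(−k₂τ) = e^(−5.486) = 0.004145.
C_B = 0.0859×2.99/(2.46−0.0859) × (0.8257−0.004145) = 0.1082×0.8215 = 0.08888 mol·L⁻¹.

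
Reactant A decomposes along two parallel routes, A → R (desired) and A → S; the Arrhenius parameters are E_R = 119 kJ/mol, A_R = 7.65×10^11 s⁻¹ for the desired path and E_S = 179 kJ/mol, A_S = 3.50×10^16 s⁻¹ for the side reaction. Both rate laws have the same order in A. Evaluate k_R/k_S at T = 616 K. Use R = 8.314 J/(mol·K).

2.68

k_R/k_S = (A_R/A_S)·exp[−(E_R−E_S)/(RT)] = (A_R/A_S)·exp[(E_S−E_R)/(RT)].
(E_S−E_R)/(RT) = (179−119)×10³/(8.314×616) = 60000/5121 = 11.72.
k_R/k_S = (7.65×10^11/3.50×10^16)·exp(11.72) = 2.186×10^-5 × 1.225×10^5 = 2.68.
Since E_R < E_S, lowering the temperature improves selectivity toward R.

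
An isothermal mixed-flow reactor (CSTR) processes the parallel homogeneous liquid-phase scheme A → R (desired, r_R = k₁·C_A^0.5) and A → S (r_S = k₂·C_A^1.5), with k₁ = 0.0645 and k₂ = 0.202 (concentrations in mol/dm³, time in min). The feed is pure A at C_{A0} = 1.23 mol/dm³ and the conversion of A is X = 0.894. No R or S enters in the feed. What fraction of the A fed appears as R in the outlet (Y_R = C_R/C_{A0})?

0.635

Exit C_A = C_{A0}(1−X) = 1.23×0.106 = 0.1304 mol/dm³.
In a CSTR the entire volume is at exit conditions, so r_R = 0.0645×0.1304^0.5 = 0.02329 and r_S = 0.202×0.1304^1.5 = 0.009510.
Fraction of consumed A going to R: r_R/(r_R+r_S) = 0.7101.
C_R = 0.7101·C_{A0}·X = 0.7101×1.23×0.894 = 0.781 mol/dm³; Y_R = C_R/C_{A0} = 0.635.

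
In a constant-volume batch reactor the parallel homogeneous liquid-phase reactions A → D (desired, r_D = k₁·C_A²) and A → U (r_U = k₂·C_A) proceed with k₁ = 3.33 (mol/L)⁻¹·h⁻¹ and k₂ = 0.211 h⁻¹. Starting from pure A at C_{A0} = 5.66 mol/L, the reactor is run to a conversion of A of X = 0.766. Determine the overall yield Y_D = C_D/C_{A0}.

C_A = C_{A0}(1−X) = 1.324 mol/L.
Along a PFR/batch, dC_U/dC_A = −r_U/(r_D+r_U) = −k₂/(k₂+k₁·C_A).
Integrating from C_{A0} to C_A: C_U = (0.211/3.33)·ln[(0.211+3.33·5.66)/(0.211+3.33·1.32)] = 0.06336·ln(19.06/4.621) = 0.08978 mol/L.
Then C_D = (C_{A0}−C_A) − C_U = 4.336 − 0.08978 = 4.246 mol/L.
Y_D = C_D/C_{A0} = 4.246/5.66 = 0.750.

0.750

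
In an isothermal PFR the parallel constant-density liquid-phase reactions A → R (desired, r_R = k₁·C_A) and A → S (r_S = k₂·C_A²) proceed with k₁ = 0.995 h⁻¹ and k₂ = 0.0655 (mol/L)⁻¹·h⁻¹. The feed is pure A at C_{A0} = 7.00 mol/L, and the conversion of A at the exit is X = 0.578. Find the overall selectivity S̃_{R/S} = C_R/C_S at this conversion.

C_A = C_{A0}(1−X) = 2.954 mol/L.
Along a PFR/batch, dC_R/dC_A = −r_R/(r_R+r_S) = −k₁/(k₁+k₂·C_A).
Integrating from C_{A0} to C_A: C_R = (0.995/0.0655)·ln[(0.995+0.0655·7.00)/(0.995+0.0655·2.95)] = 15.19·ln(1.454/1.188) = 3.058 mol/L.
C_S = (C_{A0}−C_A)−C_R = 0.9882 mol/L; S̃_{R/S} = 3.058/0.9882 = 3.09.

3.09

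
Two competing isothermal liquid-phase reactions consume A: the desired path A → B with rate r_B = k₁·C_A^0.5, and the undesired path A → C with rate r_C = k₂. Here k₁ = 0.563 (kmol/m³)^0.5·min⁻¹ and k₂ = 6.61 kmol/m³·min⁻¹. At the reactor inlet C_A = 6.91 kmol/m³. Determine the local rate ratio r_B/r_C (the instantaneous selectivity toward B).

S_{B/C} = r_B/r_C = (k₁·C_A^0.5)/(k₂) = (k₁/k₂)·C_A^0.5.
= (0.563×6.910^0.5) / (6.61) = 1.480/6.610 = 0.224.
Since the desired path is higher order in A, keeping C_A high (PFR or concentrated feed) favours B.

0.224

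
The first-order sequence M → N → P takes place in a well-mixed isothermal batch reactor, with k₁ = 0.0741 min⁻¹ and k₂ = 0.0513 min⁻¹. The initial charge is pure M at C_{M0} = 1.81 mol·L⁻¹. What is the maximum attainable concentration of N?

Evaluating C_N at t_opt = ln(k₂/k₁)/(k₂−k₁) gives C_{N,max}/C_{M0} = (k₁/k₂)^[k₂/(k₂−k₁)].
= (0.0741/0.0513)^(0.0513/(0.0513−0.0741)) = (1.444)^(-2.250) = 0.4372.
C_{N,max} = 0.4372×1.81 = 0.791 mol·L⁻¹.

0.791 mol·L⁻¹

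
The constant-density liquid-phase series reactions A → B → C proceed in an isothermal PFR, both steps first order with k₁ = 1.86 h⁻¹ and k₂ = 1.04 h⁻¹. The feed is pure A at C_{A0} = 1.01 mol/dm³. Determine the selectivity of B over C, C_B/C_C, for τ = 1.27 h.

0.762

Solving the coupled first-order balances gives C_B(τ) = [k₁/(k₂−k₁)]·C_{A0}·(e^(−k₁τ) − e^(−k₂τ)).
e^(−k₁τ) = e^(−1.86×1.27) = e^(−2.362) = 0.09421; e^(−k₂τ) = e^(−1.321) = 0.2669.
C_B = 1.86×1.01/(1.04−1.86) × (0.09421−0.2669) = (-2.291)×(-0.1727) = 0.3957 mol/dm³.
C_A = C_{A0}e^(−k₁τ) = 0.09515 mol/dm³, so C_C = C_{A0}−C_A−C_B = 0.5192 mol/dm³; C_B/C_C = 0.762.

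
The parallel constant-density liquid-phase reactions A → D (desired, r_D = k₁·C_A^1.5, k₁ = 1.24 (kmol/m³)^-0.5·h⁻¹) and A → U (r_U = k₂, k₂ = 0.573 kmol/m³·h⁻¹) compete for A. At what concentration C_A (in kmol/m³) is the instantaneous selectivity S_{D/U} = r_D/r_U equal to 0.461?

S_{D/U} = (k₁/k₂)·C_A^1.5 ⇒ C_A = (S·k₂/k₁)^(1/1.5).
= (0.461×0.573/1.24)^(0.6667) = (0.2130)^(0.6667) = 0.357 kmol/m³.

0.357 kmol/m³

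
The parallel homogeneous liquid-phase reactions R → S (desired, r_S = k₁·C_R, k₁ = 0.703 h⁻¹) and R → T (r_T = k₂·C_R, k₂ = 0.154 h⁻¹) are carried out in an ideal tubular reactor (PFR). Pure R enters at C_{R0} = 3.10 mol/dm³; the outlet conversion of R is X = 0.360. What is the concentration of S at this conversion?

0.915 mol/dm³

C_R = C_{R0}(1−X) = 1.984 mol/dm³.
Both paths are first order in R, so the instantaneous fraction to S is constant: dC_S/d(−C_R) = k₁/(k₁+k₂) = 0.8203.
C_S = 0.8203·(C_{R0}−C_R) = 0.8203×1.116 = 0.915 mol/dm³.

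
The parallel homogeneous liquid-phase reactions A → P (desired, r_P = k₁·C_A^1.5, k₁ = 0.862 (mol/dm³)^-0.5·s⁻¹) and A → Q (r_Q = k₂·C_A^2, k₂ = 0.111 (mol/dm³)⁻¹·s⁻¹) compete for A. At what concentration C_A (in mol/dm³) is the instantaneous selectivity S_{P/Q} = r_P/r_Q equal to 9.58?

0.657 mol/dm³

S_{P/Q} = (k₁/k₂)·C_A^-0.5 ⇒ C_A = (S·k₂/k₁)^(-2).
= (9.58×0.111/0.862)^(-2) = (1.234)^(-2) = 0.657 mol/dm³.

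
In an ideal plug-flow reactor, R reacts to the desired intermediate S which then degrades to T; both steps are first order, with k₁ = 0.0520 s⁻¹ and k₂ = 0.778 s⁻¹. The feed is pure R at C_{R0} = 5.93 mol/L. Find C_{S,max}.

For a first-order series the maximum intermediate yield is C_{S,max}/C_{R0} = (k₁/k₂)^[k₂/(k₂−k₁)].
= (0.0520/0.778)^(0.778/(0.778−0.0520)) = (0.06684)^(1.072) = 0.05506.
C_{S,max} = 0.05506×5.93 = 0.327 mol/L.

0.327 mol/L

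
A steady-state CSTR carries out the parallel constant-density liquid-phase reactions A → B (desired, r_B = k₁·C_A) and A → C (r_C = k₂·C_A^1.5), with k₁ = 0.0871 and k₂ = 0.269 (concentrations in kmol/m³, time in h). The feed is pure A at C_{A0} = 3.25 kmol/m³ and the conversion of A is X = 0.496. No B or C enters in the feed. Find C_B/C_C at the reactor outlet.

0.253

Exit C_A = C_{A0}(1−X) = 3.25×0.504 = 1.638 kmol/m³.
A CSTR operates uniformly at the exit composition, giving r_B = 0.1427 and r_C = 0.5639 (each k·C_A^n at C_A = 1.638).
Overall selectivity = C_B/C_C = r_Bτ/(r_Cτ) = r_B/r_C = 0.253.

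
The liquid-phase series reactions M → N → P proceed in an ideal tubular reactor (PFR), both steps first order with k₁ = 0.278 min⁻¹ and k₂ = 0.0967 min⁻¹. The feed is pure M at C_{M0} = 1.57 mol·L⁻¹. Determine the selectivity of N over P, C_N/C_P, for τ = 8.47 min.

1.42

For first-order series with pure M initially, C_N(τ) = k₁C_{M0}/(k₂−k₁)·(e^(−k₁τ) − e^(−k₂τ)).
e^(−k₁τ) = e^(−0.278×8.47) = e^(−2.355) = 0.09493; e^(−k₂τ) = e^(−0.8190) = 0.4409.
C_N = 0.278×1.57/(0.0967−0.278) × (0.09493−0.4409) = (-2.407)×(-0.3459) = 0.8328 mol·L⁻¹.
C_M = C_{M0}e^(−k₁τ) = 0.1490 mol·L⁻¹, so C_P = C_{M0}−C_M−C_N = 0.5882 mol·L⁻¹; C_N/C_P = 1.42.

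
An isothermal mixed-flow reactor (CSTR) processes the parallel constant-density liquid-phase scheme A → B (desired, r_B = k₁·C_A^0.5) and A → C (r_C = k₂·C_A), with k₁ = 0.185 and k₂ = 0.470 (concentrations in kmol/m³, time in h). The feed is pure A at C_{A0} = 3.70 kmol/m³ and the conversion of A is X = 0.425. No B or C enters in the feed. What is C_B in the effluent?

Exit C_A = C_{A0}(1−X) = 3.70×0.575 = 2.127 kmol/m³.
In a CSTR the entire volume is at exit conditions, so r_B = 0.185×2.127^0.5 = 0.2698 and r_C = 0.470×2.127 = 0.9999.
Fraction of consumed A going to B: r_B/(r_B+r_C) = 0.2125.
C_B = 0.2125·C_{A0}·X = 0.2125×3.70×0.425 = 0.334 kmol/m³.

0.334 kmol/m³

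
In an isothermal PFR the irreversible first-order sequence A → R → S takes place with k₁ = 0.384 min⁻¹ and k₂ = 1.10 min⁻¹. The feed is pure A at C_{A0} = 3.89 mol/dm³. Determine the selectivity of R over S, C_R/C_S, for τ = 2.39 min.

0.413

The intermediate concentration in a first-order A→B→C sequence is C_R = k₁C_{A0}(e^(−k₁τ) − e^(−k₂τ))/(k₂−k₁).
e^(−k₁τ) = e^(−0.384×2.39) = e^(−0.9178) = 0.3994; e^(−k₂τ) = e^(−2.629) = 0.07215.
C_R = 0.384×3.89/(1.10−0.384) × (0.3994−0.07215) = 2.086×0.3273 = 0.6828 mol/dm³.
C_A = C_{A0}e^(−k₁τ) = 1.554 mol/dm³, so C_S = C_{A0}−C_A−C_R = 1.654 mol/dm³; C_R/C_S = 0.413.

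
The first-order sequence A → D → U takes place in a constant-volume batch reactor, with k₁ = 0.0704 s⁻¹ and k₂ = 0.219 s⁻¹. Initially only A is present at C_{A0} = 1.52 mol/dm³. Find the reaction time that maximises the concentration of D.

Setting dC_D/dt = 0 gives t_opt = ln(k₂/k₁)/(k₂−k₁).
= ln(0.219/0.0704)/(0.219−0.0704) = ln(3.111)/0.1486 = 1.135/0.1486 = 7.64 s.

7.64 s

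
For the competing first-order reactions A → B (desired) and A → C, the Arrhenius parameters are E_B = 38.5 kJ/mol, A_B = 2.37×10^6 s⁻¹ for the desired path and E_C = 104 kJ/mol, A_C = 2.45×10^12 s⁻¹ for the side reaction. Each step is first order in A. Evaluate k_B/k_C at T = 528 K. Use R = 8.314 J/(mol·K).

2.92

k_B/k_C = (A_B/A_C)·exp[−(E_B−E_C)/(RT)] = (A_B/A_C)·exp[(E_C−E_B)/(RT)].
(E_C−E_B)/(RT) = (104−38.5)×10³/(8.314×528) = 65500/4390 = 14.92.
k_B/k_C = (2.37×10^6/2.45×10^12)·exp(14.92) = 9.673×10^-7 × 3.021×10^6 = 2.92.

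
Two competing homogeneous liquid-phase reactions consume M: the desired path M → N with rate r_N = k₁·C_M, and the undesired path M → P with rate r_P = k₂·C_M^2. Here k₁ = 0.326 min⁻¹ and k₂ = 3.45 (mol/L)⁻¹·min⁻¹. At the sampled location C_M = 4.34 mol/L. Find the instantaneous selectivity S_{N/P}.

0.0218

S_{N/P} = r_N/r_P = (k₁·C_M)/(k₂·C_M^2) = (k₁/k₂)·C_M⁻¹.
= (0.326×4.340) / (3.45×4.340^2) = 1.415/64.98 = 0.0218.
The undesired path is higher order in M, so low C_M (CSTR or dilute feed) favours N.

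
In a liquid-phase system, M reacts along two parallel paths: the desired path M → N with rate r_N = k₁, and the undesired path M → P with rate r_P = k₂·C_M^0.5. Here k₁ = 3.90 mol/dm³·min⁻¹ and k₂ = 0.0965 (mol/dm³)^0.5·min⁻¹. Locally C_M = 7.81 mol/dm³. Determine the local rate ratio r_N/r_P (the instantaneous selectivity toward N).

S_{N/P} = r_N/r_P = (k₁)/(k₂·C_M^0.5) = (k₁/k₂)·C_M^-0.5.
= (3.90) / (0.0965×7.810^0.5) = 3.900/0.2697 = 14.5.
The undesired path is higher order in M, so low C_M (CSTR or dilute feed) favours N.

14.5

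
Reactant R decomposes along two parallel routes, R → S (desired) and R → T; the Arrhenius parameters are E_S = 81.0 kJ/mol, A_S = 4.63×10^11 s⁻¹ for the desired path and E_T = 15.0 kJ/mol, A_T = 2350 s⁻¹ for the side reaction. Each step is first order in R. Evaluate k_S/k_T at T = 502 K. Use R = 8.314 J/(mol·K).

26.7

With equal orders, S_{S/T} = k_S/k_T = (A_S/A_T)·exp[(E_T−E_S)/(RT)].
(E_T−E_S)/(RT) = (15.0−81.0)×10³/(8.314×502) = -66000/4174 = -15.81.
k_S/k_T = (4.63×10^11/2350)·exp(-15.81) = 1.970×10^8 × 1.356×10^-7 = 26.7.
Since E_S > E_T, raising the temperature improves selectivity toward S.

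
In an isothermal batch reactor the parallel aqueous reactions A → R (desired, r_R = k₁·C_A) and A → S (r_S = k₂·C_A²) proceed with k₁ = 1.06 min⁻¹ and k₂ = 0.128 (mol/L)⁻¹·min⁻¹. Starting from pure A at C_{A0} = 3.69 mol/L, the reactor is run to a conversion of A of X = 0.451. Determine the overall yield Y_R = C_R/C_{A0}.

C_A = C_{A0}(1−X) = 2.026 mol/L.
Along a PFR/batch, dC_R/dC_A = −r_R/(r_R+r_S) = −k₁/(k₁+k₂·C_A).
Integrating from C_{A0} to C_A: C_R = (1.06/0.128)·ln[(1.06+0.128·3.69)/(1.06+0.128·2.03)] = 8.281·ln(1.532/1.319) = 1.240 mol/L.
Y_R = C_R/C_{A0} = 1.240/3.69 = 0.336.

0.336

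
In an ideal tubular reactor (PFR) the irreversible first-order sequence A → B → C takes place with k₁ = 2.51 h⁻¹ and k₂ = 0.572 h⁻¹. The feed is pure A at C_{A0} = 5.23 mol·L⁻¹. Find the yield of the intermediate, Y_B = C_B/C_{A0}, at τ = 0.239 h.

0.419

The intermediate concentration in a first-order A→B→C sequence is C_B = k₁C_{A0}(e^(−k₁τ) − e^(−k₂τ))/(k₂−k₁).
e^(−k₁τ) = e^(−2.51×0.239) = e^(−0.5999) = 0.5489; e^(−k₂τ) = e^(−0.1367) = 0.8722.
C_B = 2.51×5.23/(0.572−2.51) × (0.5489−0.8722) = (-6.774)×(-0.3234) = 2.190 mol·L⁻¹.
Y_B = C_B/C_{A0} = 2.190/5.23 = 0.419.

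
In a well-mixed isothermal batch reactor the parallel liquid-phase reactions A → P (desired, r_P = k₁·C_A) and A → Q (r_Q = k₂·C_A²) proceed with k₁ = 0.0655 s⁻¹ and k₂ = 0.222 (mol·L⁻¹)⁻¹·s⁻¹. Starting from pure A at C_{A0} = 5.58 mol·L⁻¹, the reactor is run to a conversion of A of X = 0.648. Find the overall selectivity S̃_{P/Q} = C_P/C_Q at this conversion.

0.0846

C_A = C_{A0}(1−X) = 1.964 mol·L⁻¹.
Along a PFR/batch, dC_P/dC_A = −r_P/(r_P+r_Q) = −k₁/(k₁+k₂·C_A).
Integrating from C_{A0} to C_A: C_P = (0.0655/0.222)·ln[(0.0655+0.222·5.58)/(0.0655+0.222·1.96)] = 0.2950·ln(1.304/0.5015) = 0.2820 mol·L⁻¹.
C_Q = (C_{A0}−C_A)−C_P = 3.334 mol·L⁻¹; S̃_{P/Q} = 0.2820/3.334 = 0.0846.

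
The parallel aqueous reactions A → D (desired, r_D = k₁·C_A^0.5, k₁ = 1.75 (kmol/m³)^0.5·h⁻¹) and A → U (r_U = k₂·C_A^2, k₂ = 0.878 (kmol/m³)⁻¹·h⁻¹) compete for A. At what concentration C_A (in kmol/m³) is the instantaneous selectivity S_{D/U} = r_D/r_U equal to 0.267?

3.82 kmol/m³

S_{D/U} = (k₁/k₂)·C_A^-1.5 ⇒ C_A = (S·k₂/k₁)^(1/(-1.5)).
= (0.267×0.878/1.75)^(-0.6667) = (0.1340)^(-0.6667) = 3.82 kmol/m³.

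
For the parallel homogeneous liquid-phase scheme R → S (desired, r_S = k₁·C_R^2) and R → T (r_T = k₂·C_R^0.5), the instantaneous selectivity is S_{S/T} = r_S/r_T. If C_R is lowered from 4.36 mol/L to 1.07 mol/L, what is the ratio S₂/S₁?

S_{S/T} = (k₁/k₂)·C_R^1.5, so S₂/S₁ = (C_{R,2}/C_{R,1})^1.5.
= (1.07/4.36)^1.5 = (0.2454)^1.5 = 0.122.

0.122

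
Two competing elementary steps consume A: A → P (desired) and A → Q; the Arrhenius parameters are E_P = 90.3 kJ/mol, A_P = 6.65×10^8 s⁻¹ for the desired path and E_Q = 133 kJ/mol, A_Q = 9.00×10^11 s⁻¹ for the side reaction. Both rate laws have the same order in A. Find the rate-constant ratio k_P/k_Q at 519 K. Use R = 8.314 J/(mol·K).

With equal orders, S_{P/Q} = k_P/k_Q = (A_P/A_Q)·exp[(E_Q−E_P)/(RT)].
(E_Q−E_P)/(RT) = (133−90.3)×10³/(8.314×519) = 42700/4315 = 9.896.
k_P/k_Q = (6.65×10^8/9.00×10^11)·exp(9.896) = 7.389×10^-4 × 19847 = 14.7.
Since E_P < E_Q, lowering the temperature improves selectivity toward P.

14.7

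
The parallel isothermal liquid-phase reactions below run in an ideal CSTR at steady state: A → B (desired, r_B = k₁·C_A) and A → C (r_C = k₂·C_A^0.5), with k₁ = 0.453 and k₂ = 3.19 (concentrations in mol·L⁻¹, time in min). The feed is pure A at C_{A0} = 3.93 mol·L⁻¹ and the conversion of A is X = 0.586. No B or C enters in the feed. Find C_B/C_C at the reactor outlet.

0.181

Exit C_A = C_{A0}(1−X) = 3.93×0.414 = 1.627 mol·L⁻¹.
In a CSTR the entire volume is at exit conditions, so r_B = 0.453×1.627 = 0.7370 and r_C = 3.19×1.627^0.5 = 4.069.
Overall selectivity = C_B/C_C = r_Bτ/(r_Cτ) = r_B/r_C = 0.181.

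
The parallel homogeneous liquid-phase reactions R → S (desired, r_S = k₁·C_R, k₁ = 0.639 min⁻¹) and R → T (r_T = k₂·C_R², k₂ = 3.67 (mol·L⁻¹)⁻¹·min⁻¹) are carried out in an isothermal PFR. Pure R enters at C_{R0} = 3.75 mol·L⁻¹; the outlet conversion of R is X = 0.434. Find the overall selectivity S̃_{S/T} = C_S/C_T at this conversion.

C_R = C_{R0}(1−X) = 2.123 mol·L⁻¹.
Along a PFR/batch, dC_S/dC_R = −r_S/(r_S+r_T) = −k₁/(k₁+k₂·C_R).
Integrating from C_{R0} to C_R: C_S = (0.639/3.67)·ln[(0.639+3.67·3.75)/(0.639+3.67·2.12)] = 0.1741·ln(14.40/8.429) = 0.09327 mol·L⁻¹.
C_T = (C_{R0}−C_R)−C_S = 1.534 mol·L⁻¹; S̃_{S/T} = 0.09327/1.534 = 0.0608.

0.0608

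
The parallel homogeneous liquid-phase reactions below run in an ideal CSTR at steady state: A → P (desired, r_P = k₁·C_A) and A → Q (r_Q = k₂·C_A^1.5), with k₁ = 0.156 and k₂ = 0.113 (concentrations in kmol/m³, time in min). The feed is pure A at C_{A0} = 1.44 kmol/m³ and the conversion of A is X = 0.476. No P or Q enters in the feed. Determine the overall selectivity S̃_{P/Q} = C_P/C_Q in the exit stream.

1.59

Exit C_A = C_{A0}(1−X) = 1.44×0.524 = 0.7546 kmol/m³.
A CSTR operates uniformly at the exit composition, giving r_P = 0.1177 and r_Q = 0.07407 (each k·C_A^n at C_A = 0.7546).
Overall selectivity = C_P/C_Q = r_Pτ/(r_Qτ) = r_P/r_Q = 1.59.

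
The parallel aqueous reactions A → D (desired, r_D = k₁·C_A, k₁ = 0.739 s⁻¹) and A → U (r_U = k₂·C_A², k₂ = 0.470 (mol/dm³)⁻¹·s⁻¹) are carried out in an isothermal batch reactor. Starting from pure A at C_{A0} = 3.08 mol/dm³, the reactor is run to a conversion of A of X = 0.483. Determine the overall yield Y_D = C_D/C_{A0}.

0.197

C_A = C_{A0}(1−X) = 1.592 mol/dm³.
Along a PFR/batch, dC_D/dC_A = −r_D/(r_D+r_U) = −k₁/(k₁+k₂·C_A).
Integrating from C_{A0} to C_A: C_D = (0.739/0.470)·ln[(0.739+0.470·3.08)/(0.739+0.470·1.59)] = 1.572·ln(2.187/1.487) = 0.6058 mol/dm³.
Y_D = C_D/C_{A0} = 0.6058/3.08 = 0.197.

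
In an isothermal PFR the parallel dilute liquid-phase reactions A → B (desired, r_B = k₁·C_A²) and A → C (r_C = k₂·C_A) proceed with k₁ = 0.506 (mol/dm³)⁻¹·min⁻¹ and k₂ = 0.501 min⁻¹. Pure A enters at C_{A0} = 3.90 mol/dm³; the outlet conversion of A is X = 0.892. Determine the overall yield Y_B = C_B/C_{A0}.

C_A = C_{A0}(1−X) = 0.4212 mol/dm³.
Along a PFR/batch, dC_C/dC_A = −r_C/(r_B+r_C) = −k₂/(k₂+k₁·C_A).
Integrating from C_{A0} to C_A: C_C = (0.501/0.506)·ln[(0.501+0.506·3.90)/(0.501+0.506·0.421)] = 0.9901·ln(2.474/0.7141) = 1.230 mol/dm³.
Then C_B = (C_{A0}−C_A) − C_C = 3.479 − 1.230 = 2.248 mol/dm³.
Y_B = C_B/C_{A0} = 2.248/3.90 = 0.577.

0.577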